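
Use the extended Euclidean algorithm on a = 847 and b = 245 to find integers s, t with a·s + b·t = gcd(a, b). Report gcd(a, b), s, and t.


Euclidean algorithm on (847, 245) — divide until remainder is 0:
  847 = 3 · 245 + 112
  245 = 2 · 112 + 21
  112 = 5 · 21 + 7
  21 = 3 · 7 + 0
gcd(847, 245) = 7.
Track Bezout coefficients alongside the remainders: start with r₀ = 847 = a·1 + b·0 (s = 1, t = 0) and r₁ = 245 = a·0 + b·1 (s = 0, t = 1); each new remainder r_{k+1} = r_{k-1} − q_k·r_k inherits s_{k+1} = s_{k-1} − q_k·s_k, t_{k+1} = t_{k-1} − q_k·t_k, so r_k = a·s_k + b·t_k at every step:
  q = 3: r = 112, s = 1 − 3·0 = 1, t = 0 − 3·1 = -3  (check: 847·1 + 245·(-3) = 112)
  q = 2: r = 21, s = 0 − 2·1 = -2, t = 1 − 2·(-3) = 7  (check: 847·(-2) + 245·7 = 21)
  q = 5: r = 7, s = 1 − 5·(-2) = 11, t = -3 − 5·7 = -38  (check: 847·11 + 245·(-38) = 7)
The row with r = 7 (the gcd) gives the Bezout coefficients s = 11, t = -38.
Result: 847 · (11) + 245 · (-38) = 7.

gcd(847, 245) = 7; s = 11, t = -38 (check: 847·11 + 245·(-38) = 7).


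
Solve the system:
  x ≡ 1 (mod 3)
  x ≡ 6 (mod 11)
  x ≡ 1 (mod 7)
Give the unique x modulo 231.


Moduli 3, 11, 7 are pairwise coprime; by CRT there is a unique solution modulo M = 3 · 11 · 7 = 231.
Solve pairwise, accumulating the modulus:
  Start with x ≡ 1 (mod 3).
  Combine with x ≡ 6 (mod 11): since gcd(3, 11) = 1, we get a unique residue mod 33.
    Write x = 1 + 3·t and substitute into x ≡ 6 (mod 11): 3·t ≡ 6 − 1 = 5 (mod 11).
    The inverse of 3 mod 11 is 4 (since 3·4 = 12 = 1·11 + 1), so t ≡ 4·5 = 20 ≡ 9 (mod 11).
    Then x = 1 + 3·9 = 28, valid modulo lcm(3, 11) = 33: x ≡ 28 (mod 33).
  Combine with x ≡ 1 (mod 7): since gcd(33, 7) = 1, we get a unique residue mod 231.
    Write x = 28 + 33·t and substitute into x ≡ 1 (mod 7): 33·t ≡ 1 − 28 = -27 (mod 7).
    Reduce coefficients mod 7: 5·t ≡ 1 (mod 7).
    The inverse of 5 mod 7 is 3 (since 5·3 = 15 = 2·7 + 1), so t ≡ 3·1 = 3 ≡ 3 (mod 7).
    Then x = 28 + 33·3 = 127, valid modulo lcm(33, 7) = 231: x ≡ 127 (mod 231).
Verify: 127 mod 3 = 1 ✓, 127 mod 11 = 6 ✓, 127 mod 7 = 1 ✓.

x ≡ 127 (mod 231).


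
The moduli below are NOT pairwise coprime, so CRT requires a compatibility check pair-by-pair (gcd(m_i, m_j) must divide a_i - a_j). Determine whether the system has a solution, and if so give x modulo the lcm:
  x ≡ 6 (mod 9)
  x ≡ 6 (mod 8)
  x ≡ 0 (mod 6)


Moduli 9, 8, 6 are not pairwise coprime, so CRT works modulo lcm(m_i) when all pairwise compatibility conditions hold.
Pairwise compatibility: gcd(m_i, m_j) must divide a_i - a_j for every pair.
Merge one congruence at a time:
  Start: x ≡ 6 (mod 9).
  Combine with x ≡ 6 (mod 8): gcd(9, 8) = 1; 6 - 6 = 0, which IS divisible by 1, so compatible.
    Write x = 6 + 9·t and substitute into x ≡ 6 (mod 8): 9·t ≡ 6 − 6 = 0 (mod 8).
    Reduce coefficients mod 8: 1·t ≡ 0 (mod 8).
    So t ≡ 0 (mod 8).
    Then x = 6 + 9·0 = 6, valid modulo lcm(9, 8) = 72: x ≡ 6 (mod 72).
  Combine with x ≡ 0 (mod 6): gcd(72, 6) = 6; 0 - 6 = -6, which IS divisible by 6, so compatible.
    Write x = 6 + 72·t and substitute into x ≡ 0 (mod 6): 72·t ≡ 0 − 6 = -6 (mod 6).
    Divide the congruence (and modulus) by g = 6: 12·t ≡ -1 (mod 1).
    Modulo 1 every t works; take t = 0.
    Then x = 6 + 72·0 = 6, valid modulo lcm(72, 6) = 72: x ≡ 6 (mod 72).
Verify: 6 mod 9 = 6, 6 mod 8 = 6, 6 mod 6 = 0.

x ≡ 6 (mod 72).


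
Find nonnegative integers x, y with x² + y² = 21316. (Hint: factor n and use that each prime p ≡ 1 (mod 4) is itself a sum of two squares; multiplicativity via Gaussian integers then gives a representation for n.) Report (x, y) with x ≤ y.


Step 1: Factor n = 21316 = 2^2 · 73^2.
Step 2: Check the mod-4 condition on each prime factor: 2 = 2 (special); 73 ≡ 1 (mod 4), exponent 2.
All primes ≡ 3 (mod 4) appear to even exponent (or don't appear), so by the two-squares theorem n IS expressible as a sum of two squares.
Step 3: Build a representation. Group n = k² · m with k = 2 and m = 73 · 73 = 5329 (a product of primes ≡ 1 (mod 4)); a representation of m scales to one of n via (k·x)² + (k·y)² = k²(x² + y²). Each prime p ≡ 1 (mod 4) is itself a sum of two squares; find a² by testing p − a² for a perfect square:
  73: 73 − 1² = 72, 73 − 2² = 69, 73 − 3² = 64 = 8² ⇒ 73 = 3² + 8².
  Combine using the Brahmagupta–Fibonacci identity (a² + b²)(c² + d²) = (ac − bd)² + (ad + bc)² = (ac + bd)² + (ad − bc)²:
  73 · 73 = 5329: from (3² + 8²)(3² + 8²), take (3·3 − 8·8, 3·8 + 8·3) = (9 − 64, 24 + 24) = (-55, 48); dropping signs (only squares matter) gives (55, 48); check 55² + 48² = 3025 + 2304 = 5329 ✓.
  Scale by k = 2: (2·55, 2·48) = (110, 96).
Step 4: Order so x ≤ y and verify: 96² + 110² = 9216 + 12100 = 21316 = n. ✓

n = 21316 = 96² + 110² (one valid representation with x ≤ y).


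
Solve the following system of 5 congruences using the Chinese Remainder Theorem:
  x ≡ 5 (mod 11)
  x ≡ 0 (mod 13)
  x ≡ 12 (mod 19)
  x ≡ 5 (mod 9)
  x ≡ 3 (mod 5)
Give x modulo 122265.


Product of moduli M = 11 · 13 · 19 · 9 · 5 = 122265.
Merge one congruence at a time:
  Start: x ≡ 5 (mod 11).
  Combine with x ≡ 0 (mod 13); new modulus lcm = 143.
    Write x = 5 + 11·t and substitute into x ≡ 0 (mod 13): 11·t ≡ 0 − 5 = -5 (mod 13).
    Reduce coefficients mod 13: 11·t ≡ 8 (mod 13).
    The inverse of 11 mod 13 is 6 (since 11·6 = 66 = 5·13 + 1), so t ≡ 6·8 = 48 ≡ 9 (mod 13).
    Then x = 5 + 11·9 = 104, valid modulo lcm(11, 13) = 143: x ≡ 104 (mod 143).
  Combine with x ≡ 12 (mod 19); new modulus lcm = 2717.
    Write x = 104 + 143·t and substitute into x ≡ 12 (mod 19): 143·t ≡ 12 − 104 = -92 (mod 19).
    Reduce coefficients mod 19: 10·t ≡ 3 (mod 19).
    The inverse of 10 mod 19 is 2 (since 10·2 = 20 = 1·19 + 1), so t ≡ 2·3 = 6 ≡ 6 (mod 19).
    Then x = 104 + 143·6 = 962, valid modulo lcm(143, 19) = 2717: x ≡ 962 (mod 2717).
  Combine with x ≡ 5 (mod 9); new modulus lcm = 24453.
    Write x = 962 + 2717·t and substitute into x ≡ 5 (mod 9): 2717·t ≡ 5 − 962 = -957 (mod 9).
    Reduce coefficients mod 9: 8·t ≡ 6 (mod 9).
    The inverse of 8 mod 9 is 8 (since 8·8 = 64 = 7·9 + 1), so t ≡ 8·6 = 48 ≡ 3 (mod 9).
    Then x = 962 + 2717·3 = 9113, valid modulo lcm(2717, 9) = 24453: x ≡ 9113 (mod 24453).
  Combine with x ≡ 3 (mod 5); new modulus lcm = 122265.
    Write x = 9113 + 24453·t and substitute into x ≡ 3 (mod 5): 24453·t ≡ 3 − 9113 = -9110 (mod 5).
    Reduce coefficients mod 5: 3·t ≡ 0 (mod 5).
    The inverse of 3 mod 5 is 2 (since 3·2 = 6 = 1·5 + 1), so t ≡ 2·0 = 0 ≡ 0 (mod 5).
    Then x = 9113 + 24453·0 = 9113, valid modulo lcm(24453, 5) = 122265: x ≡ 9113 (mod 122265).
Verify against each original: 9113 mod 11 = 5, 9113 mod 13 = 0, 9113 mod 19 = 12, 9113 mod 9 = 5, 9113 mod 5 = 3.

x ≡ 9113 (mod 122265).


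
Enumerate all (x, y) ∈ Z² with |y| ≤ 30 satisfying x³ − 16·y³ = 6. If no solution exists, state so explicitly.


The equation is x³ - 16y³ = 6. For fixed y, x³ = 16·y³ + 6, so a solution requires the RHS to be a perfect cube.
Strategy: iterate y from -30 to 30, compute RHS = 16·y³ + 6, and check whether it is a (positive or negative) perfect cube.
Check small values of y:
  y = 0: RHS = 6 is not a perfect cube.
  y = 1: RHS = 22 is not a perfect cube.
  y = -1: RHS = -10 is not a perfect cube.
  y = 2: RHS = 134 is not a perfect cube.
  y = -2: RHS = -122 is not a perfect cube.
  y = 3: RHS = 438 is not a perfect cube.
  y = -3: RHS = -426 is not a perfect cube.
Continuing the search up to |y| = 30 finds no solutions either.
No (x, y) in the scanned range satisfies the equation.

No integer solutions with |y| ≤ 30.


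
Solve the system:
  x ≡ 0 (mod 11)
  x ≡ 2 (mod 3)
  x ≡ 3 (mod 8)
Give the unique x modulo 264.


Moduli 11, 3, 8 are pairwise coprime; by CRT there is a unique solution modulo M = 11 · 3 · 8 = 264.
Solve pairwise, accumulating the modulus:
  Start with x ≡ 0 (mod 11).
  Combine with x ≡ 2 (mod 3): since gcd(11, 3) = 1, we get a unique residue mod 33.
    Write x = 0 + 11·t and substitute into x ≡ 2 (mod 3): 11·t ≡ 2 − 0 = 2 (mod 3).
    Reduce coefficients mod 3: 2·t ≡ 2 (mod 3).
    The inverse of 2 mod 3 is 2 (since 2·2 = 4 = 1·3 + 1), so t ≡ 2·2 = 4 ≡ 1 (mod 3).
    Then x = 0 + 11·1 = 11, valid modulo lcm(11, 3) = 33: x ≡ 11 (mod 33).
  Combine with x ≡ 3 (mod 8): since gcd(33, 8) = 1, we get a unique residue mod 264.
    Write x = 11 + 33·t and substitute into x ≡ 3 (mod 8): 33·t ≡ 3 − 11 = -8 (mod 8).
    Reduce coefficients mod 8: 1·t ≡ 0 (mod 8).
    So t ≡ 0 (mod 8).
    Then x = 11 + 33·0 = 11, valid modulo lcm(33, 8) = 264: x ≡ 11 (mod 264).
Verify: 11 mod 11 = 0 ✓, 11 mod 3 = 2 ✓, 11 mod 8 = 3 ✓.

x ≡ 11 (mod 264).


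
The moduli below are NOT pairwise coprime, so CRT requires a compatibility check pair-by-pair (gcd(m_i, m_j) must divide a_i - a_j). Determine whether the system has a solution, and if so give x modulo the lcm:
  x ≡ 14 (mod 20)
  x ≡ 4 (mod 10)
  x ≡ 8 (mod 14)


Moduli 20, 10, 14 are not pairwise coprime, so CRT works modulo lcm(m_i) when all pairwise compatibility conditions hold.
Pairwise compatibility: gcd(m_i, m_j) must divide a_i - a_j for every pair.
Merge one congruence at a time:
  Start: x ≡ 14 (mod 20).
  Combine with x ≡ 4 (mod 10): gcd(20, 10) = 10; 4 - 14 = -10, which IS divisible by 10, so compatible.
    Write x = 14 + 20·t and substitute into x ≡ 4 (mod 10): 20·t ≡ 4 − 14 = -10 (mod 10).
    Divide the congruence (and modulus) by g = 10: 2·t ≡ -1 (mod 1).
    Modulo 1 every t works; take t = 0.
    Then x = 14 + 20·0 = 14, valid modulo lcm(20, 10) = 20: x ≡ 14 (mod 20).
  Combine with x ≡ 8 (mod 14): gcd(20, 14) = 2; 8 - 14 = -6, which IS divisible by 2, so compatible.
    Write x = 14 + 20·t and substitute into x ≡ 8 (mod 14): 20·t ≡ 8 − 14 = -6 (mod 14).
    Divide the congruence (and modulus) by g = 2: 10·t ≡ -3 (mod 7).
    Reduce coefficients mod 7: 3·t ≡ 4 (mod 7).
    The inverse of 3 mod 7 is 5 (since 3·5 = 15 = 2·7 + 1), so t ≡ 5·4 = 20 ≡ 6 (mod 7).
    Then x = 14 + 20·6 = 134, valid modulo lcm(20, 14) = 140: x ≡ 134 (mod 140).
Verify: 134 mod 20 = 14, 134 mod 10 = 4, 134 mod 14 = 8.

x ≡ 134 (mod 140).


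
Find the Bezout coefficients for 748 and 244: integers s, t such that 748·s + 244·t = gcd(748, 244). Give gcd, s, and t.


Euclidean algorithm on (748, 244) — divide until remainder is 0:
  748 = 3 · 244 + 16
  244 = 15 · 16 + 4
  16 = 4 · 4 + 0
gcd(748, 244) = 4.
Track Bezout coefficients alongside the remainders: start with r₀ = 748 = a·1 + b·0 (s = 1, t = 0) and r₁ = 244 = a·0 + b·1 (s = 0, t = 1); each new remainder r_{k+1} = r_{k-1} − q_k·r_k inherits s_{k+1} = s_{k-1} − q_k·s_k, t_{k+1} = t_{k-1} − q_k·t_k, so r_k = a·s_k + b·t_k at every step:
  q = 3: r = 16, s = 1 − 3·0 = 1, t = 0 − 3·1 = -3  (check: 748·1 + 244·(-3) = 16)
  q = 15: r = 4, s = 0 − 15·1 = -15, t = 1 − 15·(-3) = 46  (check: 748·(-15) + 244·46 = 4)
The row with r = 4 (the gcd) gives the Bezout coefficients s = -15, t = 46.
Result: 748 · (-15) + 244 · (46) = 4.

gcd(748, 244) = 4; s = -15, t = 46 (check: 748·(-15) + 244·46 = 4).


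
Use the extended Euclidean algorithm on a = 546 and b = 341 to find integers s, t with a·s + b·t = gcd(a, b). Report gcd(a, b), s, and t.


Euclidean algorithm on (546, 341) — divide until remainder is 0:
  546 = 1 · 341 + 205
  341 = 1 · 205 + 136
  205 = 1 · 136 + 69
  136 = 1 · 69 + 67
  69 = 1 · 67 + 2
  67 = 33 · 2 + 1
  2 = 2 · 1 + 0
gcd(546, 341) = 1.
Track Bezout coefficients alongside the remainders: start with r₀ = 546 = a·1 + b·0 (s = 1, t = 0) and r₁ = 341 = a·0 + b·1 (s = 0, t = 1); each new remainder r_{k+1} = r_{k-1} − q_k·r_k inherits s_{k+1} = s_{k-1} − q_k·s_k, t_{k+1} = t_{k-1} − q_k·t_k, so r_k = a·s_k + b·t_k at every step:
  q = 1: r = 205, s = 1 − 1·0 = 1, t = 0 − 1·1 = -1  (check: 546·1 + 341·(-1) = 205)
  q = 1: r = 136, s = 0 − 1·1 = -1, t = 1 − 1·(-1) = 2  (check: 546·(-1) + 341·2 = 136)
  q = 1: r = 69, s = 1 − 1·(-1) = 2, t = -1 − 1·2 = -3  (check: 546·2 + 341·(-3) = 69)
  q = 1: r = 67, s = -1 − 1·2 = -3, t = 2 − 1·(-3) = 5  (check: 546·(-3) + 341·5 = 67)
  q = 1: r = 2, s = 2 − 1·(-3) = 5, t = -3 − 1·5 = -8  (check: 546·5 + 341·(-8) = 2)
  q = 33: r = 1, s = -3 − 33·5 = -168, t = 5 − 33·(-8) = 269  (check: 546·(-168) + 341·269 = 1)
The row with r = 1 (the gcd) gives the Bezout coefficients s = -168, t = 269.
Result: 546 · (-168) + 341 · (269) = 1.

gcd(546, 341) = 1; s = -168, t = 269 (check: 546·(-168) + 341·269 = 1).


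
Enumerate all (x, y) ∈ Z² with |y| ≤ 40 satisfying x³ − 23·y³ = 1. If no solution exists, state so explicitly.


The equation is x³ - 23y³ = 1. For fixed y, x³ = 23·y³ + 1, so a solution requires the RHS to be a perfect cube.
Strategy: iterate y from -40 to 40, compute RHS = 23·y³ + 1, and check whether it is a (positive or negative) perfect cube.
Check small values of y:
  y = 0: RHS = 1 = (1)³ ⇒ x = 1 works.
  y = 1: RHS = 24 is not a perfect cube.
  y = -1: RHS = -22 is not a perfect cube.
  y = 2: RHS = 185 is not a perfect cube.
  y = -2: RHS = -183 is not a perfect cube.
  y = 3: RHS = 622 is not a perfect cube.
  y = -3: RHS = -620 is not a perfect cube.
Continuing the search up to |y| = 40 finds no further solutions beyond those listed.
Collected solutions: (1, 0).

Solutions (with |y| ≤ 40): (1, 0).


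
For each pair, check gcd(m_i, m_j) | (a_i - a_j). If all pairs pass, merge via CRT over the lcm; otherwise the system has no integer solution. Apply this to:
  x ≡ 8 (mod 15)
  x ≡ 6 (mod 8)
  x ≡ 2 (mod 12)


Moduli 15, 8, 12 are not pairwise coprime, so CRT works modulo lcm(m_i) when all pairwise compatibility conditions hold.
Pairwise compatibility: gcd(m_i, m_j) must divide a_i - a_j for every pair.
Merge one congruence at a time:
  Start: x ≡ 8 (mod 15).
  Combine with x ≡ 6 (mod 8): gcd(15, 8) = 1; 6 - 8 = -2, which IS divisible by 1, so compatible.
    Write x = 8 + 15·t and substitute into x ≡ 6 (mod 8): 15·t ≡ 6 − 8 = -2 (mod 8).
    Reduce coefficients mod 8: 7·t ≡ 6 (mod 8).
    The inverse of 7 mod 8 is 7 (since 7·7 = 49 = 6·8 + 1), so t ≡ 7·6 = 42 ≡ 2 (mod 8).
    Then x = 8 + 15·2 = 38, valid modulo lcm(15, 8) = 120: x ≡ 38 (mod 120).
  Combine with x ≡ 2 (mod 12): gcd(120, 12) = 12; 2 - 38 = -36, which IS divisible by 12, so compatible.
    Write x = 38 + 120·t and substitute into x ≡ 2 (mod 12): 120·t ≡ 2 − 38 = -36 (mod 12).
    Divide the congruence (and modulus) by g = 12: 10·t ≡ -3 (mod 1).
    Modulo 1 every t works; take t = 0.
    Then x = 38 + 120·0 = 38, valid modulo lcm(120, 12) = 120: x ≡ 38 (mod 120).
Verify: 38 mod 15 = 8, 38 mod 8 = 6, 38 mod 12 = 2.

x ≡ 38 (mod 120).


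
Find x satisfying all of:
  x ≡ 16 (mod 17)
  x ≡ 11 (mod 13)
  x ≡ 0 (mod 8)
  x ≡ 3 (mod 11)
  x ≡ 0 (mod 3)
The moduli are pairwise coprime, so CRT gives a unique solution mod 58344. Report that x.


Product of moduli M = 17 · 13 · 8 · 11 · 3 = 58344.
Merge one congruence at a time:
  Start: x ≡ 16 (mod 17).
  Combine with x ≡ 11 (mod 13); new modulus lcm = 221.
    Write x = 16 + 17·t and substitute into x ≡ 11 (mod 13): 17·t ≡ 11 − 16 = -5 (mod 13).
    Reduce coefficients mod 13: 4·t ≡ 8 (mod 13).
    The inverse of 4 mod 13 is 10 (since 4·10 = 40 = 3·13 + 1), so t ≡ 10·8 = 80 ≡ 2 (mod 13).
    Then x = 16 + 17·2 = 50, valid modulo lcm(17, 13) = 221: x ≡ 50 (mod 221).
  Combine with x ≡ 0 (mod 8); new modulus lcm = 1768.
    Write x = 50 + 221·t and substitute into x ≡ 0 (mod 8): 221·t ≡ 0 − 50 = -50 (mod 8).
    Reduce coefficients mod 8: 5·t ≡ 6 (mod 8).
    The inverse of 5 mod 8 is 5 (since 5·5 = 25 = 3·8 + 1), so t ≡ 5·6 = 30 ≡ 6 (mod 8).
    Then x = 50 + 221·6 = 1376, valid modulo lcm(221, 8) = 1768: x ≡ 1376 (mod 1768).
  Combine with x ≡ 3 (mod 11); new modulus lcm = 19448.
    Write x = 1376 + 1768·t and substitute into x ≡ 3 (mod 11): 1768·t ≡ 3 − 1376 = -1373 (mod 11).
    Reduce coefficients mod 11: 8·t ≡ 2 (mod 11).
    The inverse of 8 mod 11 is 7 (since 8·7 = 56 = 5·11 + 1), so t ≡ 7·2 = 14 ≡ 3 (mod 11).
    Then x = 1376 + 1768·3 = 6680, valid modulo lcm(1768, 11) = 19448: x ≡ 6680 (mod 19448).
  Combine with x ≡ 0 (mod 3); new modulus lcm = 58344.
    Write x = 6680 + 19448·t and substitute into x ≡ 0 (mod 3): 19448·t ≡ 0 − 6680 = -6680 (mod 3).
    Reduce coefficients mod 3: 2·t ≡ 1 (mod 3).
    The inverse of 2 mod 3 is 2 (since 2·2 = 4 = 1·3 + 1), so t ≡ 2·1 = 2 ≡ 2 (mod 3).
    Then x = 6680 + 19448·2 = 45576, valid modulo lcm(19448, 3) = 58344: x ≡ 45576 (mod 58344).
Verify against each original: 45576 mod 17 = 16, 45576 mod 13 = 11, 45576 mod 8 = 0, 45576 mod 11 = 3, 45576 mod 3 = 0.

x ≡ 45576 (mod 58344).


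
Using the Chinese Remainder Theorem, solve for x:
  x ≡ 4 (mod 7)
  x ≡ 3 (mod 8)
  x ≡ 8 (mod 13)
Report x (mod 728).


Moduli 7, 8, 13 are pairwise coprime; by CRT there is a unique solution modulo M = 7 · 8 · 13 = 728.
Solve pairwise, accumulating the modulus:
  Start with x ≡ 4 (mod 7).
  Combine with x ≡ 3 (mod 8): since gcd(7, 8) = 1, we get a unique residue mod 56.
    Write x = 4 + 7·t and substitute into x ≡ 3 (mod 8): 7·t ≡ 3 − 4 = -1 (mod 8).
    Reduce coefficients mod 8: 7·t ≡ 7 (mod 8).
    The inverse of 7 mod 8 is 7 (since 7·7 = 49 = 6·8 + 1), so t ≡ 7·7 = 49 ≡ 1 (mod 8).
    Then x = 4 + 7·1 = 11, valid modulo lcm(7, 8) = 56: x ≡ 11 (mod 56).
  Combine with x ≡ 8 (mod 13): since gcd(56, 13) = 1, we get a unique residue mod 728.
    Write x = 11 + 56·t and substitute into x ≡ 8 (mod 13): 56·t ≡ 8 − 11 = -3 (mod 13).
    Reduce coefficients mod 13: 4·t ≡ 10 (mod 13).
    The inverse of 4 mod 13 is 10 (since 4·10 = 40 = 3·13 + 1), so t ≡ 10·10 = 100 ≡ 9 (mod 13).
    Then x = 11 + 56·9 = 515, valid modulo lcm(56, 13) = 728: x ≡ 515 (mod 728).
Verify: 515 mod 7 = 4 ✓, 515 mod 8 = 3 ✓, 515 mod 13 = 8 ✓.

x ≡ 515 (mod 728).


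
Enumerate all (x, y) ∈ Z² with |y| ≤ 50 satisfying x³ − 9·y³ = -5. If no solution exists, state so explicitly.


The equation is x³ - 9y³ = -5. For fixed y, x³ = 9·y³ − 5, so a solution requires the RHS to be a perfect cube.
Strategy: iterate y from -50 to 50, compute RHS = 9·y³ − 5, and check whether it is a (positive or negative) perfect cube.
Check small values of y:
  y = 0: RHS = -5 is not a perfect cube.
  y = 1: RHS = 4 is not a perfect cube.
  y = -1: RHS = -14 is not a perfect cube.
  y = 2: RHS = 67 is not a perfect cube.
  y = -2: RHS = -77 is not a perfect cube.
  y = 3: RHS = 238 is not a perfect cube.
  y = -3: RHS = -248 is not a perfect cube.
Continuing the search up to |y| = 50 finds no solutions either.
No (x, y) in the scanned range satisfies the equation.

No integer solutions with |y| ≤ 50.


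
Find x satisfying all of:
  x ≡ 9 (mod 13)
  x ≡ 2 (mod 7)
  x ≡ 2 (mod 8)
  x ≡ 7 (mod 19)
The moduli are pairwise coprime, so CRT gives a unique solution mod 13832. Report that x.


Product of moduli M = 13 · 7 · 8 · 19 = 13832.
Merge one congruence at a time:
  Start: x ≡ 9 (mod 13).
  Combine with x ≡ 2 (mod 7); new modulus lcm = 91.
    Write x = 9 + 13·t and substitute into x ≡ 2 (mod 7): 13·t ≡ 2 − 9 = -7 (mod 7).
    Reduce coefficients mod 7: 6·t ≡ 0 (mod 7).
    The inverse of 6 mod 7 is 6 (since 6·6 = 36 = 5·7 + 1), so t ≡ 6·0 = 0 ≡ 0 (mod 7).
    Then x = 9 + 13·0 = 9, valid modulo lcm(13, 7) = 91: x ≡ 9 (mod 91).
  Combine with x ≡ 2 (mod 8); new modulus lcm = 728.
    Write x = 9 + 91·t and substitute into x ≡ 2 (mod 8): 91·t ≡ 2 − 9 = -7 (mod 8).
    Reduce coefficients mod 8: 3·t ≡ 1 (mod 8).
    The inverse of 3 mod 8 is 3 (since 3·3 = 9 = 1·8 + 1), so t ≡ 3·1 = 3 ≡ 3 (mod 8).
    Then x = 9 + 91·3 = 282, valid modulo lcm(91, 8) = 728: x ≡ 282 (mod 728).
  Combine with x ≡ 7 (mod 19); new modulus lcm = 13832.
    Write x = 282 + 728·t and substitute into x ≡ 7 (mod 19): 728·t ≡ 7 − 282 = -275 (mod 19).
    Reduce coefficients mod 19: 6·t ≡ 10 (mod 19).
    The inverse of 6 mod 19 is 16 (since 6·16 = 96 = 5·19 + 1), so t ≡ 16·10 = 160 ≡ 8 (mod 19).
    Then x = 282 + 728·8 = 6106, valid modulo lcm(728, 19) = 13832: x ≡ 6106 (mod 13832).
Verify against each original: 6106 mod 13 = 9, 6106 mod 7 = 2, 6106 mod 8 = 2, 6106 mod 19 = 7.

x ≡ 6106 (mod 13832).


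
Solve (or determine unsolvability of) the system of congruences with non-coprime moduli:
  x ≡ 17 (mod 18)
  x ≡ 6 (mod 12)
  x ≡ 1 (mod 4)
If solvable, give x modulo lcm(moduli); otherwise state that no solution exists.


Moduli 18, 12, 4 are not pairwise coprime, so CRT works modulo lcm(m_i) when all pairwise compatibility conditions hold.
Pairwise compatibility: gcd(m_i, m_j) must divide a_i - a_j for every pair.
Merge one congruence at a time:
  Start: x ≡ 17 (mod 18).
  Combine with x ≡ 6 (mod 12): gcd(18, 12) = 6, and 6 - 17 = -11 is NOT divisible by 6.
    ⇒ system is inconsistent (no integer solution).

No solution (the system is inconsistent).


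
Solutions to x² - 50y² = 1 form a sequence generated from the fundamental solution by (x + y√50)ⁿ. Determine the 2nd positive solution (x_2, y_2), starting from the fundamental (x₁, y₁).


Step 1: Find the fundamental solution (x₁, y₁) of x² - 50y² = 1.
  Expand √50 as a continued fraction. a₀ = ⌊√50⌋ = 7; iterate m_{k+1} = d_k·a_k − m_k, d_{k+1} = (50 − m_{k+1}²)/d_k, a_{k+1} = ⌊(a₀ + m_{k+1})/d_{k+1}⌋ (starting m₀ = 0, d₀ = 1), with convergents p_k = a_k·p_{k-1} + p_{k-2}, q_k = a_k·q_{k-1} + q_{k-2} (p₋₁ = 1, q₋₁ = 0):
  k = 0: a₀ = 7; p₀/q₀ = 7/1; p₀² − 50·q₀² = 49 − 50 = -1.
  k = 1: m = 7, d = 1, a = ⌊(7 + 7)/1⌋ = 14; p/q = (14·7 + 1)/(14·1 + 0) = 99/14; p² − 50·q² = 9801 − 9800 = 1.
  The first convergent with p² − 50·q² = 1 gives the fundamental solution (x₁, y₁) = (99, 14).
Step 2: Apply the recurrence (x_{n+1}, y_{n+1}) = (x₁x_n + 50y₁y_n, x₁y_n + y₁x_n) repeatedly.
  From (x_1, y_1) = (99, 14): x_2 = 99·99 + 50·14·14 = 19601; y_2 = 99·14 + 14·99 = 2772.
Step 3: Verify x_2² - 50·y_2² = 384199201 - 384199200 = 1 (should be 1). ✓

(x_1, y_1) = (99, 14); (x_2, y_2) = (19601, 2772).


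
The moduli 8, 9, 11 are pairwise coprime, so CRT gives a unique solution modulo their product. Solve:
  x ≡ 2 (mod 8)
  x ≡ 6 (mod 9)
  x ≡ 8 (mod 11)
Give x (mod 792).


Moduli 8, 9, 11 are pairwise coprime; by CRT there is a unique solution modulo M = 8 · 9 · 11 = 792.
Solve pairwise, accumulating the modulus:
  Start with x ≡ 2 (mod 8).
  Combine with x ≡ 6 (mod 9): since gcd(8, 9) = 1, we get a unique residue mod 72.
    Write x = 2 + 8·t and substitute into x ≡ 6 (mod 9): 8·t ≡ 6 − 2 = 4 (mod 9).
    The inverse of 8 mod 9 is 8 (since 8·8 = 64 = 7·9 + 1), so t ≡ 8·4 = 32 ≡ 5 (mod 9).
    Then x = 2 + 8·5 = 42, valid modulo lcm(8, 9) = 72: x ≡ 42 (mod 72).
  Combine with x ≡ 8 (mod 11): since gcd(72, 11) = 1, we get a unique residue mod 792.
    Write x = 42 + 72·t and substitute into x ≡ 8 (mod 11): 72·t ≡ 8 − 42 = -34 (mod 11).
    Reduce coefficients mod 11: 6·t ≡ 10 (mod 11).
    The inverse of 6 mod 11 is 2 (since 6·2 = 12 = 1·11 + 1), so t ≡ 2·10 = 20 ≡ 9 (mod 11).
    Then x = 42 + 72·9 = 690, valid modulo lcm(72, 11) = 792: x ≡ 690 (mod 792).
Verify: 690 mod 8 = 2 ✓, 690 mod 9 = 6 ✓, 690 mod 11 = 8 ✓.

x ≡ 690 (mod 792).


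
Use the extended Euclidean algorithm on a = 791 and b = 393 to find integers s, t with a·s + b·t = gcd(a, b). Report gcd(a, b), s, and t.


Euclidean algorithm on (791, 393) — divide until remainder is 0:
  791 = 2 · 393 + 5
  393 = 78 · 5 + 3
  5 = 1 · 3 + 2
  3 = 1 · 2 + 1
  2 = 2 · 1 + 0
gcd(791, 393) = 1.
Track Bezout coefficients alongside the remainders: start with r₀ = 791 = a·1 + b·0 (s = 1, t = 0) and r₁ = 393 = a·0 + b·1 (s = 0, t = 1); each new remainder r_{k+1} = r_{k-1} − q_k·r_k inherits s_{k+1} = s_{k-1} − q_k·s_k, t_{k+1} = t_{k-1} − q_k·t_k, so r_k = a·s_k + b·t_k at every step:
  q = 2: r = 5, s = 1 − 2·0 = 1, t = 0 − 2·1 = -2  (check: 791·1 + 393·(-2) = 5)
  q = 78: r = 3, s = 0 − 78·1 = -78, t = 1 − 78·(-2) = 157  (check: 791·(-78) + 393·157 = 3)
  q = 1: r = 2, s = 1 − 1·(-78) = 79, t = -2 − 1·157 = -159  (check: 791·79 + 393·(-159) = 2)
  q = 1: r = 1, s = -78 − 1·79 = -157, t = 157 − 1·(-159) = 316  (check: 791·(-157) + 393·316 = 1)
The row with r = 1 (the gcd) gives the Bezout coefficients s = -157, t = 316.
Result: 791 · (-157) + 393 · (316) = 1.

gcd(791, 393) = 1; s = -157, t = 316 (check: 791·(-157) + 393·316 = 1).


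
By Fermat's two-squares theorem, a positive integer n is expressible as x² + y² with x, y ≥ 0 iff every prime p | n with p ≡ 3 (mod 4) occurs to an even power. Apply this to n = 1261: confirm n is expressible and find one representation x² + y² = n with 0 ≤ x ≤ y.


Step 1: Factor n = 1261 = 13 · 97.
Step 2: Check the mod-4 condition on each prime factor: 13 ≡ 1 (mod 4), exponent 1; 97 ≡ 1 (mod 4), exponent 1.
All primes ≡ 3 (mod 4) appear to even exponent (or don't appear), so by the two-squares theorem n IS expressible as a sum of two squares.
Step 3: Build a representation. Here n = 13 · 97 is a product of primes ≡ 1 (mod 4). Each prime p ≡ 1 (mod 4) is itself a sum of two squares; find a² by testing p − a² for a perfect square:
  13: 13 − 1² = 12, 13 − 2² = 9 = 3² ⇒ 13 = 2² + 3².
  97: 97 − 1² = 96, 97 − 2² = 93, 97 − 3² = 88, 97 − 4² = 81 = 9² ⇒ 97 = 4² + 9².
  Combine using the Brahmagupta–Fibonacci identity (a² + b²)(c² + d²) = (ac − bd)² + (ad + bc)² = (ac + bd)² + (ad − bc)²:
  13 · 97 = 1261: from (2² + 3²)(4² + 9²), take (2·4 − 3·9, 2·9 + 3·4) = (8 − 27, 18 + 12) = (-19, 30); dropping signs (only squares matter) gives (19, 30); check 19² + 30² = 361 + 900 = 1261 ✓.
Step 4: Order so x ≤ y and verify: 19² + 30² = 361 + 900 = 1261 = n. ✓

n = 1261 = 19² + 30² (one valid representation with x ≤ y).


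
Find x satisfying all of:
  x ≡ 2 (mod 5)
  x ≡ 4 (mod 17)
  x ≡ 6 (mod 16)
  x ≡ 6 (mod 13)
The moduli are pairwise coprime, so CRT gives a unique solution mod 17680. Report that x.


Product of moduli M = 5 · 17 · 16 · 13 = 17680.
Merge one congruence at a time:
  Start: x ≡ 2 (mod 5).
  Combine with x ≡ 4 (mod 17); new modulus lcm = 85.
    Write x = 2 + 5·t and substitute into x ≡ 4 (mod 17): 5·t ≡ 4 − 2 = 2 (mod 17).
    The inverse of 5 mod 17 is 7 (since 5·7 = 35 = 2·17 + 1), so t ≡ 7·2 = 14 ≡ 14 (mod 17).
    Then x = 2 + 5·14 = 72, valid modulo lcm(5, 17) = 85: x ≡ 72 (mod 85).
  Combine with x ≡ 6 (mod 16); new modulus lcm = 1360.
    Write x = 72 + 85·t and substitute into x ≡ 6 (mod 16): 85·t ≡ 6 − 72 = -66 (mod 16).
    Reduce coefficients mod 16: 5·t ≡ 14 (mod 16).
    The inverse of 5 mod 16 is 13 (since 5·13 = 65 = 4·16 + 1), so t ≡ 13·14 = 182 ≡ 6 (mod 16).
    Then x = 72 + 85·6 = 582, valid modulo lcm(85, 16) = 1360: x ≡ 582 (mod 1360).
  Combine with x ≡ 6 (mod 13); new modulus lcm = 17680.
    Write x = 582 + 1360·t and substitute into x ≡ 6 (mod 13): 1360·t ≡ 6 − 582 = -576 (mod 13).
    Reduce coefficients mod 13: 8·t ≡ 9 (mod 13).
    The inverse of 8 mod 13 is 5 (since 8·5 = 40 = 3·13 + 1), so t ≡ 5·9 = 45 ≡ 6 (mod 13).
    Then x = 582 + 1360·6 = 8742, valid modulo lcm(1360, 13) = 17680: x ≡ 8742 (mod 17680).
Verify against each original: 8742 mod 5 = 2, 8742 mod 17 = 4, 8742 mod 16 = 6, 8742 mod 13 = 6.

x ≡ 8742 (mod 17680).


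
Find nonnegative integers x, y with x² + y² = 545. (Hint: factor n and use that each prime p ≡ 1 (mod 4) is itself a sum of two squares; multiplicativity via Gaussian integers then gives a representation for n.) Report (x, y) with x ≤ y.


Step 1: Factor n = 545 = 5 · 109.
Step 2: Check the mod-4 condition on each prime factor: 5 ≡ 1 (mod 4), exponent 1; 109 ≡ 1 (mod 4), exponent 1.
All primes ≡ 3 (mod 4) appear to even exponent (or don't appear), so by the two-squares theorem n IS expressible as a sum of two squares.
Step 3: Build a representation. Here n = 5 · 109 is a product of primes ≡ 1 (mod 4). Each prime p ≡ 1 (mod 4) is itself a sum of two squares; find a² by testing p − a² for a perfect square:
  5: 5 − 1² = 4 = 2² ⇒ 5 = 1² + 2².
  109: 109 − 1² = 108, 109 − 2² = 105, 109 − 3² = 100 = 10² ⇒ 109 = 3² + 10².
  Combine using the Brahmagupta–Fibonacci identity (a² + b²)(c² + d²) = (ac − bd)² + (ad + bc)² = (ac + bd)² + (ad − bc)²:
  5 · 109 = 545: from (1² + 2²)(3² + 10²), take (1·3 − 2·10, 1·10 + 2·3) = (3 − 20, 10 + 6) = (-17, 16); dropping signs (only squares matter) gives (17, 16); check 17² + 16² = 289 + 256 = 545 ✓.
Step 4: Order so x ≤ y and verify: 16² + 17² = 256 + 289 = 545 = n. ✓

n = 545 = 16² + 17² (one valid representation with x ≤ y).


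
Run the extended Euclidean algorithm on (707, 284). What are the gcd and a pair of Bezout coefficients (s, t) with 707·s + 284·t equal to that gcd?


Euclidean algorithm on (707, 284) — divide until remainder is 0:
  707 = 2 · 284 + 139
  284 = 2 · 139 + 6
  139 = 23 · 6 + 1
  6 = 6 · 1 + 0
gcd(707, 284) = 1.
Track Bezout coefficients alongside the remainders: start with r₀ = 707 = a·1 + b·0 (s = 1, t = 0) and r₁ = 284 = a·0 + b·1 (s = 0, t = 1); each new remainder r_{k+1} = r_{k-1} − q_k·r_k inherits s_{k+1} = s_{k-1} − q_k·s_k, t_{k+1} = t_{k-1} − q_k·t_k, so r_k = a·s_k + b·t_k at every step:
  q = 2: r = 139, s = 1 − 2·0 = 1, t = 0 − 2·1 = -2  (check: 707·1 + 284·(-2) = 139)
  q = 2: r = 6, s = 0 − 2·1 = -2, t = 1 − 2·(-2) = 5  (check: 707·(-2) + 284·5 = 6)
  q = 23: r = 1, s = 1 − 23·(-2) = 47, t = -2 − 23·5 = -117  (check: 707·47 + 284·(-117) = 1)
The row with r = 1 (the gcd) gives the Bezout coefficients s = 47, t = -117.
Result: 707 · (47) + 284 · (-117) = 1.

gcd(707, 284) = 1; s = 47, t = -117 (check: 707·47 + 284·(-117) = 1).


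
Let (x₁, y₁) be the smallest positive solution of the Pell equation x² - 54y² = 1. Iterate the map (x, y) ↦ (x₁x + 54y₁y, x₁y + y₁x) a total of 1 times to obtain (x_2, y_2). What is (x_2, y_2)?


Step 1: Find the fundamental solution (x₁, y₁) of x² - 54y² = 1.
  Expand √54 as a continued fraction. a₀ = ⌊√54⌋ = 7; iterate m_{k+1} = d_k·a_k − m_k, d_{k+1} = (54 − m_{k+1}²)/d_k, a_{k+1} = ⌊(a₀ + m_{k+1})/d_{k+1}⌋ (starting m₀ = 0, d₀ = 1), with convergents p_k = a_k·p_{k-1} + p_{k-2}, q_k = a_k·q_{k-1} + q_{k-2} (p₋₁ = 1, q₋₁ = 0):
  k = 0: a₀ = 7; p₀/q₀ = 7/1; p₀² − 54·q₀² = 49 − 54 = -5.
  k = 1: m = 7, d = 5, a = ⌊(7 + 7)/5⌋ = 2; p/q = (2·7 + 1)/(2·1 + 0) = 15/2; p² − 54·q² = 225 − 216 = 9.
  k = 2: m = 3, d = 9, a = ⌊(7 + 3)/9⌋ = 1; p/q = (1·15 + 7)/(1·2 + 1) = 22/3; p² − 54·q² = 484 − 486 = -2.
  k = 3: m = 6, d = 2, a = ⌊(7 + 6)/2⌋ = 6; p/q = (6·22 + 15)/(6·3 + 2) = 147/20; p² − 54·q² = 21609 − 21600 = 9.
  k = 4: m = 6, d = 9, a = ⌊(7 + 6)/9⌋ = 1; p/q = (1·147 + 22)/(1·20 + 3) = 169/23; p² − 54·q² = 28561 − 28566 = -5.
  k = 5: m = 3, d = 5, a = ⌊(7 + 3)/5⌋ = 2; p/q = (2·169 + 147)/(2·23 + 20) = 485/66; p² − 54·q² = 235225 − 235224 = 1.
  The first convergent with p² − 54·q² = 1 gives the fundamental solution (x₁, y₁) = (485, 66).
Step 2: Apply the recurrence (x_{n+1}, y_{n+1}) = (x₁x_n + 54y₁y_n, x₁y_n + y₁x_n) repeatedly.
  From (x_1, y_1) = (485, 66): x_2 = 485·485 + 54·66·66 = 470449; y_2 = 485·66 + 66·485 = 64020.
Step 3: Verify x_2² - 54·y_2² = 221322261601 - 221322261600 = 1 (should be 1). ✓

(x_1, y_1) = (485, 66); (x_2, y_2) = (470449, 64020).


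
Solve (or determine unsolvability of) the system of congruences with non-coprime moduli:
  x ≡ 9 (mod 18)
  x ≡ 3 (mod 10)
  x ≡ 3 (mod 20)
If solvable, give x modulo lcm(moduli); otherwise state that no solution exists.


Moduli 18, 10, 20 are not pairwise coprime, so CRT works modulo lcm(m_i) when all pairwise compatibility conditions hold.
Pairwise compatibility: gcd(m_i, m_j) must divide a_i - a_j for every pair.
Merge one congruence at a time:
  Start: x ≡ 9 (mod 18).
  Combine with x ≡ 3 (mod 10): gcd(18, 10) = 2; 3 - 9 = -6, which IS divisible by 2, so compatible.
    Write x = 9 + 18·t and substitute into x ≡ 3 (mod 10): 18·t ≡ 3 − 9 = -6 (mod 10).
    Divide the congruence (and modulus) by g = 2: 9·t ≡ -3 (mod 5).
    Reduce coefficients mod 5: 4·t ≡ 2 (mod 5).
    The inverse of 4 mod 5 is 4 (since 4·4 = 16 = 3·5 + 1), so t ≡ 4·2 = 8 ≡ 3 (mod 5).
    Then x = 9 + 18·3 = 63, valid modulo lcm(18, 10) = 90: x ≡ 63 (mod 90).
  Combine with x ≡ 3 (mod 20): gcd(90, 20) = 10; 3 - 63 = -60, which IS divisible by 10, so compatible.
    Write x = 63 + 90·t and substitute into x ≡ 3 (mod 20): 90·t ≡ 3 − 63 = -60 (mod 20).
    Divide the congruence (and modulus) by g = 10: 9·t ≡ -6 (mod 2).
    Reduce coefficients mod 2: 1·t ≡ 0 (mod 2).
    So t ≡ 0 (mod 2).
    Then x = 63 + 90·0 = 63, valid modulo lcm(90, 20) = 180: x ≡ 63 (mod 180).
Verify: 63 mod 18 = 9, 63 mod 10 = 3, 63 mod 20 = 3.

x ≡ 63 (mod 180).


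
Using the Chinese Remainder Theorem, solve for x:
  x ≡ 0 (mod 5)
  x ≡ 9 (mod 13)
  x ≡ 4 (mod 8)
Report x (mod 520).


Moduli 5, 13, 8 are pairwise coprime; by CRT there is a unique solution modulo M = 5 · 13 · 8 = 520.
Solve pairwise, accumulating the modulus:
  Start with x ≡ 0 (mod 5).
  Combine with x ≡ 9 (mod 13): since gcd(5, 13) = 1, we get a unique residue mod 65.
    Write x = 0 + 5·t and substitute into x ≡ 9 (mod 13): 5·t ≡ 9 − 0 = 9 (mod 13).
    The inverse of 5 mod 13 is 8 (since 5·8 = 40 = 3·13 + 1), so t ≡ 8·9 = 72 ≡ 7 (mod 13).
    Then x = 0 + 5·7 = 35, valid modulo lcm(5, 13) = 65: x ≡ 35 (mod 65).
  Combine with x ≡ 4 (mod 8): since gcd(65, 8) = 1, we get a unique residue mod 520.
    Write x = 35 + 65·t and substitute into x ≡ 4 (mod 8): 65·t ≡ 4 − 35 = -31 (mod 8).
    Reduce coefficients mod 8: 1·t ≡ 1 (mod 8).
    So t ≡ 1 (mod 8).
    Then x = 35 + 65·1 = 100, valid modulo lcm(65, 8) = 520: x ≡ 100 (mod 520).
Verify: 100 mod 5 = 0 ✓, 100 mod 13 = 9 ✓, 100 mod 8 = 4 ✓.

x ≡ 100 (mod 520).


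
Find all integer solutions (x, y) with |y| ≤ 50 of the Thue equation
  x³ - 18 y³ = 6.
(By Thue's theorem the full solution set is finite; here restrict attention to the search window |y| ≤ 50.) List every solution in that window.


The equation is x³ - 18y³ = 6. For fixed y, x³ = 18·y³ + 6, so a solution requires the RHS to be a perfect cube.
Strategy: iterate y from -50 to 50, compute RHS = 18·y³ + 6, and check whether it is a (positive or negative) perfect cube.
Check small values of y:
  y = 0: RHS = 6 is not a perfect cube.
  y = 1: RHS = 24 is not a perfect cube.
  y = -1: RHS = -12 is not a perfect cube.
  y = 2: RHS = 150 is not a perfect cube.
  y = -2: RHS = -138 is not a perfect cube.
  y = 3: RHS = 492 is not a perfect cube.
  y = -3: RHS = -480 is not a perfect cube.
Continuing the search up to |y| = 50 finds no solutions either.
No (x, y) in the scanned range satisfies the equation.

No integer solutions with |y| ≤ 50.


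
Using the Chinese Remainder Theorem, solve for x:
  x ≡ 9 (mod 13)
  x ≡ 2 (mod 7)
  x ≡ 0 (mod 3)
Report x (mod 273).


Moduli 13, 7, 3 are pairwise coprime; by CRT there is a unique solution modulo M = 13 · 7 · 3 = 273.
Solve pairwise, accumulating the modulus:
  Start with x ≡ 9 (mod 13).
  Combine with x ≡ 2 (mod 7): since gcd(13, 7) = 1, we get a unique residue mod 91.
    Write x = 9 + 13·t and substitute into x ≡ 2 (mod 7): 13·t ≡ 2 − 9 = -7 (mod 7).
    Reduce coefficients mod 7: 6·t ≡ 0 (mod 7).
    The inverse of 6 mod 7 is 6 (since 6·6 = 36 = 5·7 + 1), so t ≡ 6·0 = 0 ≡ 0 (mod 7).
    Then x = 9 + 13·0 = 9, valid modulo lcm(13, 7) = 91: x ≡ 9 (mod 91).
  Combine with x ≡ 0 (mod 3): since gcd(91, 3) = 1, we get a unique residue mod 273.
    Write x = 9 + 91·t and substitute into x ≡ 0 (mod 3): 91·t ≡ 0 − 9 = -9 (mod 3).
    Reduce coefficients mod 3: 1·t ≡ 0 (mod 3).
    So t ≡ 0 (mod 3).
    Then x = 9 + 91·0 = 9, valid modulo lcm(91, 3) = 273: x ≡ 9 (mod 273).
Verify: 9 mod 13 = 9 ✓, 9 mod 7 = 2 ✓, 9 mod 3 = 0 ✓.

x ≡ 9 (mod 273).


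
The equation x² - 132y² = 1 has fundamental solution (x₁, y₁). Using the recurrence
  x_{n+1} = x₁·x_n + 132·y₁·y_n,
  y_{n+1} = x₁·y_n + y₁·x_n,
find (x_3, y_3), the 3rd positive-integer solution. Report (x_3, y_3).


Step 1: Find the fundamental solution (x₁, y₁) of x² - 132y² = 1.
  Expand √132 as a continued fraction. a₀ = ⌊√132⌋ = 11; iterate m_{k+1} = d_k·a_k − m_k, d_{k+1} = (132 − m_{k+1}²)/d_k, a_{k+1} = ⌊(a₀ + m_{k+1})/d_{k+1}⌋ (starting m₀ = 0, d₀ = 1), with convergents p_k = a_k·p_{k-1} + p_{k-2}, q_k = a_k·q_{k-1} + q_{k-2} (p₋₁ = 1, q₋₁ = 0):
  k = 0: a₀ = 11; p₀/q₀ = 11/1; p₀² − 132·q₀² = 121 − 132 = -11.
  k = 1: m = 11, d = 11, a = ⌊(11 + 11)/11⌋ = 2; p/q = (2·11 + 1)/(2·1 + 0) = 23/2; p² − 132·q² = 529 − 528 = 1.
  The first convergent with p² − 132·q² = 1 gives the fundamental solution (x₁, y₁) = (23, 2).
Step 2: Apply the recurrence (x_{n+1}, y_{n+1}) = (x₁x_n + 132y₁y_n, x₁y_n + y₁x_n) repeatedly.
  From (x_1, y_1) = (23, 2): x_2 = 23·23 + 132·2·2 = 1057; y_2 = 23·2 + 2·23 = 92.
  From (x_2, y_2) = (1057, 92): x_3 = 23·1057 + 132·2·92 = 48599; y_3 = 23·92 + 2·1057 = 4230.
Step 3: Verify x_3² - 132·y_3² = 2361862801 - 2361862800 = 1 (should be 1). ✓

(x_1, y_1) = (23, 2); (x_3, y_3) = (48599, 4230).


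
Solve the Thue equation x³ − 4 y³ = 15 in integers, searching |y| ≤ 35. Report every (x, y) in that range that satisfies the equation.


The equation is x³ - 4y³ = 15. For fixed y, x³ = 4·y³ + 15, so a solution requires the RHS to be a perfect cube.
Strategy: iterate y from -35 to 35, compute RHS = 4·y³ + 15, and check whether it is a (positive or negative) perfect cube.
Check small values of y:
  y = 0: RHS = 15 is not a perfect cube.
  y = 1: RHS = 19 is not a perfect cube.
  y = -1: RHS = 11 is not a perfect cube.
  y = 2: RHS = 47 is not a perfect cube.
  y = -2: RHS = -17 is not a perfect cube.
  y = 3: RHS = 123 is not a perfect cube.
  y = -3: RHS = -93 is not a perfect cube.
Continuing the search up to |y| = 35 finds no solutions either.
No (x, y) in the scanned range satisfies the equation.

No integer solutions with |y| ≤ 35.


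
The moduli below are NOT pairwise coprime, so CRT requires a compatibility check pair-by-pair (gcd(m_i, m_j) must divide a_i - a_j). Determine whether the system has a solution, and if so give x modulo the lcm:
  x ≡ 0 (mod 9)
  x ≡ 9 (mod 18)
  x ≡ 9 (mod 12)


Moduli 9, 18, 12 are not pairwise coprime, so CRT works modulo lcm(m_i) when all pairwise compatibility conditions hold.
Pairwise compatibility: gcd(m_i, m_j) must divide a_i - a_j for every pair.
Merge one congruence at a time:
  Start: x ≡ 0 (mod 9).
  Combine with x ≡ 9 (mod 18): gcd(9, 18) = 9; 9 - 0 = 9, which IS divisible by 9, so compatible.
    Write x = 0 + 9·t and substitute into x ≡ 9 (mod 18): 9·t ≡ 9 − 0 = 9 (mod 18).
    Divide the congruence (and modulus) by g = 9: 1·t ≡ 1 (mod 2).
    So t ≡ 1 (mod 2).
    Then x = 0 + 9·1 = 9, valid modulo lcm(9, 18) = 18: x ≡ 9 (mod 18).
  Combine with x ≡ 9 (mod 12): gcd(18, 12) = 6; 9 - 9 = 0, which IS divisible by 6, so compatible.
    Write x = 9 + 18·t and substitute into x ≡ 9 (mod 12): 18·t ≡ 9 − 9 = 0 (mod 12).
    Divide the congruence (and modulus) by g = 6: 3·t ≡ 0 (mod 2).
    Reduce coefficients mod 2: 1·t ≡ 0 (mod 2).
    So t ≡ 0 (mod 2).
    Then x = 9 + 18·0 = 9, valid modulo lcm(18, 12) = 36: x ≡ 9 (mod 36).
Verify: 9 mod 9 = 0, 9 mod 18 = 9, 9 mod 12 = 9.

x ≡ 9 (mod 36).
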